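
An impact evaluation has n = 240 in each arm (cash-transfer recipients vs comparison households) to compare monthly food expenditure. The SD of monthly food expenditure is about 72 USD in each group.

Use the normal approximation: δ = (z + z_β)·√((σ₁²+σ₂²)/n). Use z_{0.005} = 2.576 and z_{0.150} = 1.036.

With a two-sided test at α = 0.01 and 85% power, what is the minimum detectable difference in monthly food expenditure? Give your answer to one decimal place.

Minimum detectable difference ≈ 23.7 USD

δ = (z_{α/2} + z_β) · √((σ₁²+σ₂²)/n)
  = (2.576 + 1.036) · √(10368/240)
  = 3.612 · √43.2
  = 3.612 · 6.5727
  = 23.7405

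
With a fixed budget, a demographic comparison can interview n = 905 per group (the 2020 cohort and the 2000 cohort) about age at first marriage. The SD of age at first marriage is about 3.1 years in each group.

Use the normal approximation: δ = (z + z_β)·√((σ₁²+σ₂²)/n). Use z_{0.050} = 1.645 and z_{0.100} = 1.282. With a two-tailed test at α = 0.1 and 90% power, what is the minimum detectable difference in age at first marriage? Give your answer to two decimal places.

δ = (z_{α/2} + z_β) · √((σ₁²+σ₂²)/n)
  = (1.645 + 1.282) · √(19.22/905)
  = 2.927 · √0.02124
  = 2.927 · 0.1457
  = 0.4266

Minimum detectable difference ≈ 0.43 years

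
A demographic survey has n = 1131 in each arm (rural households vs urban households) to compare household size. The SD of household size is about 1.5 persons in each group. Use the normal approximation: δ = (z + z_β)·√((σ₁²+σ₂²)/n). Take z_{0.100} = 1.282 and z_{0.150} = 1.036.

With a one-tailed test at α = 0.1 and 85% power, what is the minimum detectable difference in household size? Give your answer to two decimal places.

δ = (z_α + z_β) · √((σ₁²+σ₂²)/n)
  = (1.282 + 1.036) · √(4.5/1131)
  = 2.318 · √0.00398
  = 2.318 · 0.0631
  = 0.1462

Minimum detectable difference ≈ 0.15 persons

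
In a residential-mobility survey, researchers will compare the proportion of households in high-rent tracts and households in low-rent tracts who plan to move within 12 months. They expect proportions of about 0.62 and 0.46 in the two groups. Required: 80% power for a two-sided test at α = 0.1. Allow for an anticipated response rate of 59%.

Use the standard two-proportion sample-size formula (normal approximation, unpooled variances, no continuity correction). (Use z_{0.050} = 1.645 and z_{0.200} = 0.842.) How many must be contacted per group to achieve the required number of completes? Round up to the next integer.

n = 199 per group

n = (z_{α/2} + z_β)² · [p₁(1−p₁) + p₂(1−p₂)] / (p₁ − p₂)²
  = (1.645 + 0.842)² · (0.62·0.38 + 0.46·0.54) / (0.16)²
  = (2.487)² · (0.2356 + 0.2484) / 0.0256
  = 6.1852 · 0.4840 / 0.0256
  = 116.94
Adjust for 59% response: 116.94 / 0.59 = 198.20.
Round up → n = 199 per group.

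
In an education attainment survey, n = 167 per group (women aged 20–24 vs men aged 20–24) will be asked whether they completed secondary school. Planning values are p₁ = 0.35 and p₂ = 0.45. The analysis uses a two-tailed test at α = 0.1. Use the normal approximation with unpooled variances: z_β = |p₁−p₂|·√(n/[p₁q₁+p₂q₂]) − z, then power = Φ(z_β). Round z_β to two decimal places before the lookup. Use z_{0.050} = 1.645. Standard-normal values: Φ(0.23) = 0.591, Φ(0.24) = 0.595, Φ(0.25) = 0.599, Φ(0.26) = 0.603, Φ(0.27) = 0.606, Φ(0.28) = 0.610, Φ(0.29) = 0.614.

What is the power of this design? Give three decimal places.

Power ≈ 0.591

z_β = |p₁−p₂|·√(n/[p₁q₁+p₂q₂]) − z_{α/2}
    = 0.10 · √(167/0.4750) − 1.645
    = 0.10 · 18.7504 − 1.645
    = 1.8750 − 1.645 = 0.2300 → 0.23
Power = Φ(0.23) = 0.591.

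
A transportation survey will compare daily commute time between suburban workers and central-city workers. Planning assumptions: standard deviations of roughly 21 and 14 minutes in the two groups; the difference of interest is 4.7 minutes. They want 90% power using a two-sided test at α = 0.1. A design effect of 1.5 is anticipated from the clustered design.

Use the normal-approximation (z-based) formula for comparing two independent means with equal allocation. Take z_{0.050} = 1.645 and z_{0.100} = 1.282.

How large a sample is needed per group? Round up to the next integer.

n = (z_{α/2} + z_β)² · (σ₁² + σ₂²) / δ²
  = (1.645 + 1.282)² · (21² + 14² = 637) / 4.7²
  = 8.5673 · 637 / 22.09
  = 247.05
Design effect: 1.5 × 247.05 = 370.58.
Round up → n = 371 per group.

n = 371 per group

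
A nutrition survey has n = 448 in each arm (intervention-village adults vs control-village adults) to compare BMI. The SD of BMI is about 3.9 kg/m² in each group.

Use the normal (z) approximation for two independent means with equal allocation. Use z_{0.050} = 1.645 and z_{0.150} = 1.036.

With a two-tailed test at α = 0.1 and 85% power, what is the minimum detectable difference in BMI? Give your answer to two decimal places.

Minimum detectable difference ≈ 0.70 kg/m²

δ = (z_{α/2} + z_β) · √((σ₁²+σ₂²)/n)
  = (1.645 + 1.036) · √(30.42/448)
  = 2.681 · √0.0679
  = 2.681 · 0.2606
  = 0.6986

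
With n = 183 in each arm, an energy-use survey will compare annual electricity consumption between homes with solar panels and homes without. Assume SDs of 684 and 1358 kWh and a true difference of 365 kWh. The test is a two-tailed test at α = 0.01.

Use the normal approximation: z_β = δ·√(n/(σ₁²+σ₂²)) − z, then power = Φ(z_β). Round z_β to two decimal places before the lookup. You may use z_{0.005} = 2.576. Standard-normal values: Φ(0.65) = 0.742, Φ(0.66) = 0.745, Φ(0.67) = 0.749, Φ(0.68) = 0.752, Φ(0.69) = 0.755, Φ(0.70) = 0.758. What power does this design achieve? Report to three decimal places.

Power ≈ 0.749

z_β = δ·√(n/(σ₁²+σ₂²)) − z_{α/2}
    = 365 · √(183/2312020) − 2.576
    = 365 · 0.00890 − 2.576
    = 3.2473 − 2.576 = 0.6713 → 0.67
Power = Φ(0.67) = 0.749.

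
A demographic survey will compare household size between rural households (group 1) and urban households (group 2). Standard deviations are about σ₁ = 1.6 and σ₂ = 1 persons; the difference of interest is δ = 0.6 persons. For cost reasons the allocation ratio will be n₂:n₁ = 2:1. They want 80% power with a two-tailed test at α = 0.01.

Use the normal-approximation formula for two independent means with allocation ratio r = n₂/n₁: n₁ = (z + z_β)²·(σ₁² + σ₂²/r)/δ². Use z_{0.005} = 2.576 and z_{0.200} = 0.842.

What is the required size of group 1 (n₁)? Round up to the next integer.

n₁ = 100

n₁ = (z_{α/2} + z_β)² · (σ₁² + σ₂²/r) / δ²
   = (2.576 + 0.842)² · (1.6² + 1²/2) / 0.6²
   = 11.6827 · (2.56 + 0.5) / 0.36
   = 11.6827 · 3.06 / 0.36
   = 99.30
Round up → n₁ = 100; n₂ = r·n₁ = 2 × 100 = 200.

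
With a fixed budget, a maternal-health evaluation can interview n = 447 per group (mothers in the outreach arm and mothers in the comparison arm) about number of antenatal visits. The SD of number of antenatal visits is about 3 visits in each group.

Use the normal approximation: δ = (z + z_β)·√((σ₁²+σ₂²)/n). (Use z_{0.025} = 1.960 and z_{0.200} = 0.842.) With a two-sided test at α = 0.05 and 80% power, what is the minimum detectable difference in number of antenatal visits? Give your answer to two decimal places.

δ = (z_{α/2} + z_β) · √((σ₁²+σ₂²)/n)
  = (1.960 + 0.842) · √(18/447)
  = 2.802 · √0.04027
  = 2.802 · 0.2007
  = 0.5623

Minimum detectable difference ≈ 0.56 visits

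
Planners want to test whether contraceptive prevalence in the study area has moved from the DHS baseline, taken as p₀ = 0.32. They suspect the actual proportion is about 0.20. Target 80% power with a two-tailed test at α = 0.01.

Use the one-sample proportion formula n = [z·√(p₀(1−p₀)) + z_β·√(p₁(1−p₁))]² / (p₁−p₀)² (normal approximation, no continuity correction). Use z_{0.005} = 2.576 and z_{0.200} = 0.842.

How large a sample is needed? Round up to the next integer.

n = [z_{α/2}·√(p₀q₀) + z_β·√(p₁q₁)]² / (p₁ − p₀)²
  = [2.576·√(0.32·0.68) + 0.842·√(0.20·0.80)]² / (-0.12)²
  = [2.576·0.4665 + 0.842·0.4000]² / 0.0144
  = [1.5384]² / 0.0144
  = 164.36
Round up → n = 165.

n = 165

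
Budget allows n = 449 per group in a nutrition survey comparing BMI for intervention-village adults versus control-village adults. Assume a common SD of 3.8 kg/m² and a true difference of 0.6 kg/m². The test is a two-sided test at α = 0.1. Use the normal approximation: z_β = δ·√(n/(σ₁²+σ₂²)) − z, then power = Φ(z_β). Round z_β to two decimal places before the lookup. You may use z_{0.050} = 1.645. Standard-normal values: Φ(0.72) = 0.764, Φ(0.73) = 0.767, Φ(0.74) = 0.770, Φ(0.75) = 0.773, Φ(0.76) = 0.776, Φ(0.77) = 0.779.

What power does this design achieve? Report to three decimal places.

z_β = δ·√(n/(σ₁²+σ₂²)) − z_{α/2}
    = 0.6 · √(449/28.88) − 1.645
    = 0.6 · 3.94298 − 1.645
    = 2.3658 − 1.645 = 0.7208 → 0.72
Power = Φ(0.72) = 0.764.

Power ≈ 0.764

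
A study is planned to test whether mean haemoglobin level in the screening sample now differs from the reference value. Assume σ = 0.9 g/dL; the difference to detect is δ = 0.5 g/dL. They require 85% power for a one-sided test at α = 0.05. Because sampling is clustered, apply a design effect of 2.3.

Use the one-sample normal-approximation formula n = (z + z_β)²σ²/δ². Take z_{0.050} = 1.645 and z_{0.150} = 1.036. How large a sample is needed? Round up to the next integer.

n = (z_α + z_β)² · σ² / δ²
  = (1.645 + 1.036)² · 0.9² / 0.5²
  = 7.1878 · 0.81 / 0.25
  = 23.29
Design effect: 2.3 × 23.29 = 53.56.
Round up → n = 54.

n = 54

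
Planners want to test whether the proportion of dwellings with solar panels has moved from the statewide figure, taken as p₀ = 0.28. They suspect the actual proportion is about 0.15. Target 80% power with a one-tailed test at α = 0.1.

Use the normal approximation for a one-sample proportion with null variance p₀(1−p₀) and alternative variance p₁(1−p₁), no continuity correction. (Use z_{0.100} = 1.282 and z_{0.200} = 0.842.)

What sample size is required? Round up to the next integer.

n = [z_α·√(p₀q₀) + z_β·√(p₁q₁)]² / (p₁ − p₀)²
  = [1.282·√(0.28·0.72) + 0.842·√(0.15·0.85)]² / (-0.13)²
  = [1.282·0.4490 + 0.842·0.3571]² / 0.0169
  = [0.8763]² / 0.0169
  = 45.43
Round up → n = 46.

n = 46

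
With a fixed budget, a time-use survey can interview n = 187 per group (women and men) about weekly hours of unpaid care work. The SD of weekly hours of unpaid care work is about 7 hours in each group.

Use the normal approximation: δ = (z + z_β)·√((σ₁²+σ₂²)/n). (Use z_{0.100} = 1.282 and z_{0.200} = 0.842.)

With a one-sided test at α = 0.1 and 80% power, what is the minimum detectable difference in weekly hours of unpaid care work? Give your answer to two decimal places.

δ = (z_α + z_β) · √((σ₁²+σ₂²)/n)
  = (1.282 + 0.842) · √(98/187)
  = 2.124 · √0.52406
  = 2.124 · 0.7239
  = 1.5376

Minimum detectable difference ≈ 1.54 hours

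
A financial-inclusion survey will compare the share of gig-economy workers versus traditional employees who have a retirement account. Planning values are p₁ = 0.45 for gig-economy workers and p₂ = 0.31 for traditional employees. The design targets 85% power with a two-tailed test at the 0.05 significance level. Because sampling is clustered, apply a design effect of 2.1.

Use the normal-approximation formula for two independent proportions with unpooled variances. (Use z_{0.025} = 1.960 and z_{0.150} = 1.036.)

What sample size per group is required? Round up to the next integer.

n = (z_{α/2} + z_β)² · [p₁(1−p₁) + p₂(1−p₂)] / (p₁ − p₂)²
  = (1.960 + 1.036)² · (0.45·0.55 + 0.31·0.69) / (0.14)²
  = (2.996)² · (0.2475 + 0.2139) / 0.0196
  = 8.9760 · 0.4614 / 0.0196
  = 211.30
Design effect: 2.1 × 211.30 = 443.74.
Round up → n = 444 per group.

n = 444 per group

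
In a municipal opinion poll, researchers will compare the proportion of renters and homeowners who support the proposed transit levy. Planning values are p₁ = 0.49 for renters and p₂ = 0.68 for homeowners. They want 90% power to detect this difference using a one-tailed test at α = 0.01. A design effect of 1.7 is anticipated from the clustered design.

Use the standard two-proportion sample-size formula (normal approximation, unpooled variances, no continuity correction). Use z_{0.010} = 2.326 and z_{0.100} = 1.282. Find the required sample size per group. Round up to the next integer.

n = 287 per group

n = (z_α + z_β)² · [p₁(1−p₁) + p₂(1−p₂)] / (p₁ − p₂)²
  = (2.326 + 1.282)² · (0.49·0.51 + 0.68·0.32) / (-0.19)²
  = (3.608)² · (0.2499 + 0.2176) / 0.0361
  = 13.0177 · 0.4675 / 0.0361
  = 168.58
Design effect: 1.7 × 168.58 = 286.59.
Round up → n = 287 per group.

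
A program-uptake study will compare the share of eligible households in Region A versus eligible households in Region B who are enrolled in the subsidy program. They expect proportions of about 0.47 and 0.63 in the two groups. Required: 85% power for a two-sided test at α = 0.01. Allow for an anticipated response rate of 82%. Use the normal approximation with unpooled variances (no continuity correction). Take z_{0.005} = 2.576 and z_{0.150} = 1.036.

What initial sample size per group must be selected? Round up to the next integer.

n = (z_{α/2} + z_β)² · [p₁(1−p₁) + p₂(1−p₂)] / (p₁ − p₂)²
  = (2.576 + 1.036)² · (0.47·0.53 + 0.63·0.37) / (-0.16)²
  = (3.612)² · (0.2491 + 0.2331) / 0.0256
  = 13.0465 · 0.4822 / 0.0256
  = 245.74
Adjust for 82% response: 245.74 / 0.82 = 299.69.
Round up → n = 300 per group.

n = 300 per group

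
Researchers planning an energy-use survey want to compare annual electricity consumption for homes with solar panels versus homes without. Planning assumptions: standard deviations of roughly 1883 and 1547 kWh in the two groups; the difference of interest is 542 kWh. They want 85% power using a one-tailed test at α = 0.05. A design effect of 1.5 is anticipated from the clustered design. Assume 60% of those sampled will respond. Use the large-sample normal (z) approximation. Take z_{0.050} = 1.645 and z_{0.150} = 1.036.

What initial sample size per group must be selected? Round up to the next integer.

n = (z_α + z_β)² · (σ₁² + σ₂²) / δ²
  = (1.645 + 1.036)² · (1883² + 1547² = 5938898) / 542²
  = 7.1878 · 5938898 / 293764
  = 145.31
Design effect: 1.5 × 145.31 = 217.97.
Adjust for 60% response: 217.97 / 0.60 = 363.28.
Round up → n = 364 per group.

n = 364 per group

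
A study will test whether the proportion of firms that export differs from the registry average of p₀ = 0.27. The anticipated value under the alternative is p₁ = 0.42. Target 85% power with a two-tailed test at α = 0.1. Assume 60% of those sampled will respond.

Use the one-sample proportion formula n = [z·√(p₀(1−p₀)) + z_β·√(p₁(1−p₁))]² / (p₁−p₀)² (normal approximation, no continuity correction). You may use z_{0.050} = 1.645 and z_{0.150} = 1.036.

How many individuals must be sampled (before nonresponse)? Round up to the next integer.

n = [z_{α/2}·√(p₀q₀) + z_β·√(p₁q₁)]² / (p₁ − p₀)²
  = [1.645·√(0.27·0.73) + 1.036·√(0.42·0.58)]² / (0.15)²
  = [1.645·0.4440 + 1.036·0.4936]² / 0.0225
  = [1.2416]² / 0.0225
  = 68.52
Adjust for 60% response: 68.52 / 0.60 = 114.20.
Round up → n = 115.

n = 115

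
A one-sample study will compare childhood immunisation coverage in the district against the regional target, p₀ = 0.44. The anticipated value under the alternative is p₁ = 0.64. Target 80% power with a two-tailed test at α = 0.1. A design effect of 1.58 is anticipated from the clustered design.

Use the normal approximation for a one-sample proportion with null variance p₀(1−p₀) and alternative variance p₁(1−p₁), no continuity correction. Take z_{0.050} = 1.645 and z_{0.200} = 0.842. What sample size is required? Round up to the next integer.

n = 59

n = [z_{α/2}·√(p₀q₀) + z_β·√(p₁q₁)]² / (p₁ − p₀)²
  = [1.645·√(0.44·0.56) + 0.842·√(0.64·0.36)]² / (0.20)²
  = [1.645·0.4964 + 0.842·0.4800]² / 0.0400
  = [1.2207]² / 0.0400
  = 37.25
Design effect: 1.58 × 37.25 = 58.86.
Round up → n = 59.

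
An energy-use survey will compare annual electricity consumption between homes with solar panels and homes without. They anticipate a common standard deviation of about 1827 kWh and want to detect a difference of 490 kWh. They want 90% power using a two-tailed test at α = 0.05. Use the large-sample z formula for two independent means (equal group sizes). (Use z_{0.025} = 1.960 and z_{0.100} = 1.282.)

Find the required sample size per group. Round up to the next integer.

n = 293 per group

n = (z_{α/2} + z_β)² · (σ₁² + σ₂²) / δ²
  = (1.960 + 1.282)² · (2·1827² = 6675858) / 490²
  = 10.5106 · 6675858 / 240100
  = 292.24
Round up → n = 293 per group.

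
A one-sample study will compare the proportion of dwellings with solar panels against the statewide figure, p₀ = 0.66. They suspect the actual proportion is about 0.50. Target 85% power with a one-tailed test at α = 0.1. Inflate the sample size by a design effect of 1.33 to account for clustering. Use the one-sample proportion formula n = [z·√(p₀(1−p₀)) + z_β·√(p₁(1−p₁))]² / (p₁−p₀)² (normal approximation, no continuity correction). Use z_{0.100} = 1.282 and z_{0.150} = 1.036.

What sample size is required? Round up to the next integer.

n = [z_α·√(p₀q₀) + z_β·√(p₁q₁)]² / (p₁ − p₀)²
  = [1.282·√(0.66·0.34) + 1.036·√(0.50·0.50)]² / (-0.16)²
  = [1.282·0.4737 + 1.036·0.5000]² / 0.0256
  = [1.1253]² / 0.0256
  = 49.46
Design effect: 1.33 × 49.46 = 65.79.
Round up → n = 66.

n = 66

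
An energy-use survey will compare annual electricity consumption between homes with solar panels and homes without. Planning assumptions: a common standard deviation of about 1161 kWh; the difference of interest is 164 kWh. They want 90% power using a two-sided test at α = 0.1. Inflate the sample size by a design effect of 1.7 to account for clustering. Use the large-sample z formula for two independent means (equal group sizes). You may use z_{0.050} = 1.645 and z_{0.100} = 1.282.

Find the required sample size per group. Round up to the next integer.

n = 1460 per group

n = (z_{α/2} + z_β)² · (σ₁² + σ₂²) / δ²
  = (1.645 + 1.282)² · (2·1161² = 2695842) / 164²
  = 8.5673 · 2695842 / 26896
  = 858.72
Design effect: 1.7 × 858.72 = 1459.83.
Round up → n = 1460 per group.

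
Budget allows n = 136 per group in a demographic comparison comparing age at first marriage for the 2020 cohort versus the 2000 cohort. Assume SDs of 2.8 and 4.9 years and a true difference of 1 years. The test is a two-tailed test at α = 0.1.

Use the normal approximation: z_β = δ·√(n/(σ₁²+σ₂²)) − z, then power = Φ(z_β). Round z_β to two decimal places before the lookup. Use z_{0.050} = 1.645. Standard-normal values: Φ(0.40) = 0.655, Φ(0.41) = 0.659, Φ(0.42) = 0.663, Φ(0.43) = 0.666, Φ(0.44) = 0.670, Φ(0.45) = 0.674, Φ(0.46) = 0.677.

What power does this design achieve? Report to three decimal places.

z_β = δ·√(n/(σ₁²+σ₂²)) − z_{α/2}
    = 1 · √(136/31.85) − 1.645
    = 1 · 2.06640 − 1.645
    = 2.0664 − 1.645 = 0.4214 → 0.42
Power = Φ(0.42) = 0.663.

Power ≈ 0.663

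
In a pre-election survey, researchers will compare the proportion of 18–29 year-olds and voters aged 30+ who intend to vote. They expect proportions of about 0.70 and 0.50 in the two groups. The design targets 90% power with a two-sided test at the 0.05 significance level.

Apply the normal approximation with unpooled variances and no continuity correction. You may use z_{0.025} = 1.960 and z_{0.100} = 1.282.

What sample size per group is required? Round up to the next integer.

n = (z_{α/2} + z_β)² · [p₁(1−p₁) + p₂(1−p₂)] / (p₁ − p₂)²
  = (1.960 + 1.282)² · (0.70·0.30 + 0.50·0.50) / (0.20)²
  = (3.242)² · (0.2100 + 0.2500) / 0.0400
  = 10.5106 · 0.4600 / 0.0400
  = 120.87
Round up → n = 121 per group.

n = 121 per group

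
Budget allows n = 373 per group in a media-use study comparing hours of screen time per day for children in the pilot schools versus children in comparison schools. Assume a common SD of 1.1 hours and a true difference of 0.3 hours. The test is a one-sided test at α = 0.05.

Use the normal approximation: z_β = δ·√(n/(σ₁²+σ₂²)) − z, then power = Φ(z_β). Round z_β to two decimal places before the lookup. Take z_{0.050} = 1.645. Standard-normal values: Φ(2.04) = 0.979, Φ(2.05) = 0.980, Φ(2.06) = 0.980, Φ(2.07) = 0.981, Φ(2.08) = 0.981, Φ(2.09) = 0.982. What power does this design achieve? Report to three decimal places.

z_β = δ·√(n/(σ₁²+σ₂²)) − z_α
    = 0.3 · √(373/2.42) − 1.645
    = 0.3 · 12.41500 − 1.645
    = 3.7245 − 1.645 = 2.0795 → 2.08
Power = Φ(2.08) = 0.981.

Power ≈ 0.981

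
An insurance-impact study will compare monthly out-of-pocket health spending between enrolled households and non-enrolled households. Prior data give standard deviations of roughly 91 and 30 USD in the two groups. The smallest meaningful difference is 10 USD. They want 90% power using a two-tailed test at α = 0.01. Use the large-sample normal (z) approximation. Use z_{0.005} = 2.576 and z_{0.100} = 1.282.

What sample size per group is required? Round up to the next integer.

n = 1367 per group

n = (z_{α/2} + z_β)² · (σ₁² + σ₂²) / δ²
  = (2.576 + 1.282)² · (91² + 30² = 9181) / 10²
  = 14.8842 · 9181 / 100
  = 1366.52
Round up → n = 1367 per group.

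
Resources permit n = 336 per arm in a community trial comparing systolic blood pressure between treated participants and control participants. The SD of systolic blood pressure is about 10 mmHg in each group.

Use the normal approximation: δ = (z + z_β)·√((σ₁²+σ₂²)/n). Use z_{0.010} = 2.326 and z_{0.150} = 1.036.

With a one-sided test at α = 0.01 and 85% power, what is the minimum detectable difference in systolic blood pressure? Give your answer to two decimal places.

Minimum detectable difference ≈ 2.59 mmHg

δ = (z_α + z_β) · √((σ₁²+σ₂²)/n)
  = (2.326 + 1.036) · √(200/336)
  = 3.362 · √0.59524
  = 3.362 · 0.7715
  = 2.5938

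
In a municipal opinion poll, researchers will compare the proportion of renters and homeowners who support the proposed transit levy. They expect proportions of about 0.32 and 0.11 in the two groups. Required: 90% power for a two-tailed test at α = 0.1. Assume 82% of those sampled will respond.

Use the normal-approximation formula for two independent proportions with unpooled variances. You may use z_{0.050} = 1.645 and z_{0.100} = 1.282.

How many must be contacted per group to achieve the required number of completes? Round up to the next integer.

n = (z_{α/2} + z_β)² · [p₁(1−p₁) + p₂(1−p₂)] / (p₁ − p₂)²
  = (1.645 + 1.282)² · (0.32·0.68 + 0.11·0.89) / (0.21)²
  = (2.927)² · (0.2176 + 0.0979) / 0.0441
  = 8.5673 · 0.3155 / 0.0441
  = 61.29
Adjust for 82% response: 61.29 / 0.82 = 74.75.
Round up → n = 75 per group.

n = 75 per group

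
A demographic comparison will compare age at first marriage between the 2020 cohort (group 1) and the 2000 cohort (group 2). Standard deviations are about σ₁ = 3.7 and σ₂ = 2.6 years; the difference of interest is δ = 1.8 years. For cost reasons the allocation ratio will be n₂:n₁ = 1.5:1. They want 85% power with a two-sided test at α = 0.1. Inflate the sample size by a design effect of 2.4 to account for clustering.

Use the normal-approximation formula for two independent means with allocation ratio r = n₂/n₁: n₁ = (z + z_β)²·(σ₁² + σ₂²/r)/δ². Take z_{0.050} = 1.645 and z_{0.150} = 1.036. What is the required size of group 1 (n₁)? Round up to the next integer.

n₁ = (z_{α/2} + z_β)² · (σ₁² + σ₂²/r) / δ²
   = (1.645 + 1.036)² · (3.7² + 2.6²/1.5) / 1.8²
   = 7.1878 · (13.69 + 4.5067) / 3.24
   = 7.1878 · 18.1967 / 3.24
   = 40.37
Design effect: 2.4 × 40.37 = 96.88.
Round up → n₁ = 97; n₂ = r·n₁ = 1.5 × 97 = 146.

n₁ = 97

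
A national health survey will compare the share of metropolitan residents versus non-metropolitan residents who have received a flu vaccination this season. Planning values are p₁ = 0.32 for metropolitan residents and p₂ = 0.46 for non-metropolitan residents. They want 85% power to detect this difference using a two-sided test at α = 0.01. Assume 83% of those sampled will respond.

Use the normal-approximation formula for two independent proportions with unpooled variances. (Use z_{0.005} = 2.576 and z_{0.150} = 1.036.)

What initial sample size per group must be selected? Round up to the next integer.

n = (z_{α/2} + z_β)² · [p₁(1−p₁) + p₂(1−p₂)] / (p₁ − p₂)²
  = (2.576 + 1.036)² · (0.32·0.68 + 0.46·0.54) / (-0.14)²
  = (3.612)² · (0.2176 + 0.2484) / 0.0196
  = 13.0465 · 0.4660 / 0.0196
  = 310.19
Adjust for 83% response: 310.19 / 0.83 = 373.72.
Round up → n = 374 per group.

n = 374 per group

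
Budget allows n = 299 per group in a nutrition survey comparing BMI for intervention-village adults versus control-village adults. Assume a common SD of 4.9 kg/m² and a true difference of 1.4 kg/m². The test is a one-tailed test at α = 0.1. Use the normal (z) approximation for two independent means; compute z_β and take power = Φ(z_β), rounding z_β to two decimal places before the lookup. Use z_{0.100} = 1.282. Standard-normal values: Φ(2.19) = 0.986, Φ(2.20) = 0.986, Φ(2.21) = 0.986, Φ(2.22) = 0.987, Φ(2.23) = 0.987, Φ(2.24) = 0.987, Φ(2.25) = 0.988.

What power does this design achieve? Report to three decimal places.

Power ≈ 0.986

z_β = δ·√(n/(σ₁²+σ₂²)) − z_α
    = 1.4 · √(299/48.02) − 1.282
    = 1.4 · 2.49531 − 1.282
    = 3.4934 − 1.282 = 2.2114 → 2.21
Power = Φ(2.21) = 0.986.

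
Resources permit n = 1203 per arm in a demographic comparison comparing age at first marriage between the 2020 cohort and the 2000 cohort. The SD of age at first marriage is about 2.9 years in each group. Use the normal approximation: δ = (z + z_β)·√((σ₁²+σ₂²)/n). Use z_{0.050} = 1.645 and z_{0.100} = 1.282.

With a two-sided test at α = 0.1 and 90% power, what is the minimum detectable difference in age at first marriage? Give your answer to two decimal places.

Minimum detectable difference ≈ 0.35 years

δ = (z_{α/2} + z_β) · √((σ₁²+σ₂²)/n)
  = (1.645 + 1.282) · √(16.82/1203)
  = 2.927 · √0.01398
  = 2.927 · 0.1182
  = 0.3461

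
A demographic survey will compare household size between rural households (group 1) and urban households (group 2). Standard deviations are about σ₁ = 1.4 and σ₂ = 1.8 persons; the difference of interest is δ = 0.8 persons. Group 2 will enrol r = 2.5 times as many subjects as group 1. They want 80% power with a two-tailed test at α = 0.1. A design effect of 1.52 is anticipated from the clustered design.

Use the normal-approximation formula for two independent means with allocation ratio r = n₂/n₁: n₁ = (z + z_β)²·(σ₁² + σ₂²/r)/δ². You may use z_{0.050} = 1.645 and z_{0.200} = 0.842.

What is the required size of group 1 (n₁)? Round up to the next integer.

n₁ = (z_{α/2} + z_β)² · (σ₁² + σ₂²/r) / δ²
   = (1.645 + 0.842)² · (1.4² + 1.8²/2.5) / 0.8²
   = 6.1852 · (1.96 + 1.296) / 0.64
   = 6.1852 · 3.256 / 0.64
   = 31.47
Design effect: 1.52 × 31.47 = 47.83.
Round up → n₁ = 48; n₂ = r·n₁ = 2.5 × 48 = 120.

n₁ = 48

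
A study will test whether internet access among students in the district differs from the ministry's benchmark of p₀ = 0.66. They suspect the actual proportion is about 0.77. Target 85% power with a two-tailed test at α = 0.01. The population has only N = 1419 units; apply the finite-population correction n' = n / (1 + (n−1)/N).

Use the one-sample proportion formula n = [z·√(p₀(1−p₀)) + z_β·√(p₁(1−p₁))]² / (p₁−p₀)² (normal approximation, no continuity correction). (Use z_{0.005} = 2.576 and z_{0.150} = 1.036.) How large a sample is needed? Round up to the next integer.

n = 196

n = [z_{α/2}·√(p₀q₀) + z_β·√(p₁q₁)]² / (p₁ − p₀)²
  = [2.576·√(0.66·0.34) + 1.036·√(0.77·0.23)]² / (0.11)²
  = [2.576·0.4737 + 1.036·0.4208]² / 0.0121
  = [1.6563]² / 0.0121
  = 226.71
Finite-population correction (N = 1419): 226.71 / (1 + (226.71 − 1)/1419) = 195.60.
Round up → n = 196.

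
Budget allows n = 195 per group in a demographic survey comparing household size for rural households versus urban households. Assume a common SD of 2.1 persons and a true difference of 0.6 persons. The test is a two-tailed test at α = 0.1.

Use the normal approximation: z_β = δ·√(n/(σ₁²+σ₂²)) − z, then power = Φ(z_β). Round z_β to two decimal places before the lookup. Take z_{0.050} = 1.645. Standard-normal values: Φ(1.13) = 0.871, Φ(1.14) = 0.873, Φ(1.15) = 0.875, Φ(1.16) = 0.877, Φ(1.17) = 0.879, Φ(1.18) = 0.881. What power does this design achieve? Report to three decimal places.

Power ≈ 0.881

z_β = δ·√(n/(σ₁²+σ₂²)) − z_{α/2}
    = 0.6 · √(195/8.82) − 1.645
    = 0.6 · 4.70200 − 1.645
    = 2.8212 − 1.645 = 1.1762 → 1.18
Power = Φ(1.18) = 0.881.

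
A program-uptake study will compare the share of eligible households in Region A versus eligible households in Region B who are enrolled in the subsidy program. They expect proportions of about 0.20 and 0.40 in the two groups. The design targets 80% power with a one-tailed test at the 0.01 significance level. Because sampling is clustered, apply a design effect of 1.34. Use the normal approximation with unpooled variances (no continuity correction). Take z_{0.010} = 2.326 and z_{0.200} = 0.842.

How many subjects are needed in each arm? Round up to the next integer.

n = (z_α + z_β)² · [p₁(1−p₁) + p₂(1−p₂)] / (p₁ − p₂)²
  = (2.326 + 0.842)² · (0.20·0.80 + 0.40·0.60) / (-0.20)²
  = (3.168)² · (0.1600 + 0.2400) / 0.0400
  = 10.0362 · 0.4000 / 0.0400
  = 100.36
Design effect: 1.34 × 100.36 = 134.49.
Round up → n = 135 per group.

n = 135 per group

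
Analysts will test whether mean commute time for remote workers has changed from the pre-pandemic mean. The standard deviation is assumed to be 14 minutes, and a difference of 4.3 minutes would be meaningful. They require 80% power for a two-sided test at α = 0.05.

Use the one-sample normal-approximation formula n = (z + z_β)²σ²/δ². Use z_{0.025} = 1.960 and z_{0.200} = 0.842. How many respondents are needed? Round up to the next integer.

n = (z_{α/2} + z_β)² · σ² / δ²
  = (1.960 + 0.842)² · 14² / 4.3²
  = 7.8512 · 196 / 18.49
  = 83.23
Round up → n = 84.

n = 84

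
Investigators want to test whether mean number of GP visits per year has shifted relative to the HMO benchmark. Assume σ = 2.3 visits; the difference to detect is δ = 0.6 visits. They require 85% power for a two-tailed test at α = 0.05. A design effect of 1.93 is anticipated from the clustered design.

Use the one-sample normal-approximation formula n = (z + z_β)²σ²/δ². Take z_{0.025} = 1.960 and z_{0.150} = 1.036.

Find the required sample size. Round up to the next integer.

n = (z_{α/2} + z_β)² · σ² / δ²
  = (1.960 + 1.036)² · 2.3² / 0.6²
  = 8.9760 · 5.29 / 0.36
  = 131.90
Design effect: 1.93 × 131.90 = 254.56.
Round up → n = 255.

n = 255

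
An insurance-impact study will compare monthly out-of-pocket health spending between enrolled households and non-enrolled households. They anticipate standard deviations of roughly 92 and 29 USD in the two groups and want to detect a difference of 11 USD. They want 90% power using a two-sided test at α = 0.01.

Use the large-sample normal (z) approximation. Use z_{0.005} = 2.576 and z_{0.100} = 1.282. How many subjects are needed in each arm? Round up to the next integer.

n = (z_{α/2} + z_β)² · (σ₁² + σ₂²) / δ²
  = (2.576 + 1.282)² · (92² + 29² = 9305) / 11²
  = 14.8842 · 9305 / 121
  = 1144.60
Round up → n = 1145 per group.

n = 1145 per group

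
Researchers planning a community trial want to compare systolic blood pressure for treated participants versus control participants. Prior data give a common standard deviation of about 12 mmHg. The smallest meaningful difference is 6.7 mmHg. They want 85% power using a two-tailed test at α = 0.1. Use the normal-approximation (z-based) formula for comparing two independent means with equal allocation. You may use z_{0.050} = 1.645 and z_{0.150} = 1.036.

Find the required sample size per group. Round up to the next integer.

n = 47 per group

n = (z_{α/2} + z_β)² · (σ₁² + σ₂²) / δ²
  = (1.645 + 1.036)² · (2·12² = 288) / 6.7²
  = 7.1878 · 288 / 44.89
  = 46.11
Round up → n = 47 per group.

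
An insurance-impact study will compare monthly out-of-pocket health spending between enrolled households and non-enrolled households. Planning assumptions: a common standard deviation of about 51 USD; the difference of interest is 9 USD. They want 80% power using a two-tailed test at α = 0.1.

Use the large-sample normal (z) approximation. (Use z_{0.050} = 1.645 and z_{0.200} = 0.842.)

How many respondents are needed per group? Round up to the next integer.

n = (z_{α/2} + z_β)² · (σ₁² + σ₂²) / δ²
  = (1.645 + 0.842)² · (2·51² = 5202) / 9²
  = 6.1852 · 5202 / 81
  = 397.23
Round up → n = 398 per group.

n = 398 per group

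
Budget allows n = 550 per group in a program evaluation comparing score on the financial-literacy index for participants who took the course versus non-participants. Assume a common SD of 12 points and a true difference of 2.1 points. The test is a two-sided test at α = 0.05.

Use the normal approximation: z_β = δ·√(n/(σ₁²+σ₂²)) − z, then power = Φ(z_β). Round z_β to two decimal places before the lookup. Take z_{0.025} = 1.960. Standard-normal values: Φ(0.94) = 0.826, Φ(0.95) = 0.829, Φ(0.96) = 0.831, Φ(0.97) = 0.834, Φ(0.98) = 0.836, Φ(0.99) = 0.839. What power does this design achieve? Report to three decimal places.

Power ≈ 0.826

z_β = δ·√(n/(σ₁²+σ₂²)) − z_{α/2}
    = 2.1 · √(550/288) − 1.960
    = 2.1 · 1.38193 − 1.960
    = 2.9020 − 1.960 = 0.9420 → 0.94
Power = Φ(0.94) = 0.826.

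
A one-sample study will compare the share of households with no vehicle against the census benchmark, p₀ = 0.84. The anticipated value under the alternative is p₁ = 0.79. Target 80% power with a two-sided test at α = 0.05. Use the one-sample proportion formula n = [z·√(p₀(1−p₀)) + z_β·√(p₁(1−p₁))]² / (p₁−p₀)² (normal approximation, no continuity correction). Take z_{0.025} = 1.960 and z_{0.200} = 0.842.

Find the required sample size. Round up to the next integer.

n = 451

n = [z_{α/2}·√(p₀q₀) + z_β·√(p₁q₁)]² / (p₁ − p₀)²
  = [1.960·√(0.84·0.16) + 0.842·√(0.79·0.21)]² / (-0.05)²
  = [1.960·0.3666 + 0.842·0.4073]² / 0.0025
  = [1.0615]² / 0.0025
  = 450.71
Round up → n = 451.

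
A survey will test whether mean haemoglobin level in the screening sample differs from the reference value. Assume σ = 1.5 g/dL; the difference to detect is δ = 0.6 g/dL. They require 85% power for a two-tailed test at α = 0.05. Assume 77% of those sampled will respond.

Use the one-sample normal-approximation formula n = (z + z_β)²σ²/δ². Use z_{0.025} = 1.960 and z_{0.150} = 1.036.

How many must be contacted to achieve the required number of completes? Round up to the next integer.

n = 73

n = (z_{α/2} + z_β)² · σ² / δ²
  = (1.960 + 1.036)² · 1.5² / 0.6²
  = 8.9760 · 2.25 / 0.36
  = 56.10
Adjust for 77% response: 56.10 / 0.77 = 72.86.
Round up → n = 73.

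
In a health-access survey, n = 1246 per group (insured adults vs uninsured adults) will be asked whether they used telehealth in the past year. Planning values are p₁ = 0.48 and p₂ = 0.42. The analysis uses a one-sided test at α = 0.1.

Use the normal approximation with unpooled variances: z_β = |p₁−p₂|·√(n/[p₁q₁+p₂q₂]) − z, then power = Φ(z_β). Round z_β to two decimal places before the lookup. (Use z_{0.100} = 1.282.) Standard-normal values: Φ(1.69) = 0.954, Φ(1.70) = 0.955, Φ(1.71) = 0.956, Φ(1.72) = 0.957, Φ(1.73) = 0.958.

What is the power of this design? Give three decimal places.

z_β = |p₁−p₂|·√(n/[p₁q₁+p₂q₂]) − z_α
    = 0.06 · √(1246/0.4932) − 1.282
    = 0.06 · 50.2629 − 1.282
    = 3.0158 − 1.282 = 1.7338 → 1.73
Power = Φ(1.73) = 0.958.

Power ≈ 0.958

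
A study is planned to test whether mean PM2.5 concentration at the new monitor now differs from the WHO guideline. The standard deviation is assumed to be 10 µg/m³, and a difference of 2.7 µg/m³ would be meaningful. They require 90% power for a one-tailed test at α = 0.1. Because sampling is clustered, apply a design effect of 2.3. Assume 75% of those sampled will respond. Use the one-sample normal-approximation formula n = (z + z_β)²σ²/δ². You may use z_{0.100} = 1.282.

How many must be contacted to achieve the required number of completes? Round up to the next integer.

n = (z_α + z_β)² · σ² / δ²
  = (1.282 + 1.282)² · 10² / 2.7²
  = 6.5741 · 100 / 7.29
  = 90.18
Design effect: 2.3 × 90.18 = 207.41.
Adjust for 75% response: 207.41 / 0.75 = 276.55.
Round up → n = 277.

n = 277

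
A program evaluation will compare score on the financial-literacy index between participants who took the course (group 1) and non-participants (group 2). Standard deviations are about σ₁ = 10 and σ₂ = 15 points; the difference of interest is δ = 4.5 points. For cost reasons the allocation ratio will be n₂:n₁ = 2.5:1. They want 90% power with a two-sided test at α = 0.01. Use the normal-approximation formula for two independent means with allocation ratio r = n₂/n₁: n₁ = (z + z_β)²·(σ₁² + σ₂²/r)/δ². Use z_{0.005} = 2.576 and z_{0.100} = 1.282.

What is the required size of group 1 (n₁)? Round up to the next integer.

n₁ = 140

n₁ = (z_{α/2} + z_β)² · (σ₁² + σ₂²/r) / δ²
   = (2.576 + 1.282)² · (10² + 15²/2.5) / 4.5²
   = 14.8842 · (100 + 90) / 20.25
   = 14.8842 · 190 / 20.25
   = 139.65
Round up → n₁ = 140; n₂ = r·n₁ = 2.5 × 140 = 350.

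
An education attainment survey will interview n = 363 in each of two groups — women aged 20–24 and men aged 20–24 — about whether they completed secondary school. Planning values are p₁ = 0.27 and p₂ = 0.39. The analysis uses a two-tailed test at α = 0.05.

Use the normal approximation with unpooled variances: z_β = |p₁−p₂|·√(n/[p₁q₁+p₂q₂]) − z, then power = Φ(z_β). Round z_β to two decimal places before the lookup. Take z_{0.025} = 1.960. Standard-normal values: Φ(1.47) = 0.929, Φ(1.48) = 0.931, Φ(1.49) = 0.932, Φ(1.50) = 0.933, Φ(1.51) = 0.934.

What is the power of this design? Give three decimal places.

z_β = |p₁−p₂|·√(n/[p₁q₁+p₂q₂]) − z_{α/2}
    = 0.12 · √(363/0.4350) − 1.960
    = 0.12 · 28.8874 − 1.960
    = 3.4665 − 1.960 = 1.5065 → 1.51
Power = Φ(1.51) = 0.934.

Power ≈ 0.934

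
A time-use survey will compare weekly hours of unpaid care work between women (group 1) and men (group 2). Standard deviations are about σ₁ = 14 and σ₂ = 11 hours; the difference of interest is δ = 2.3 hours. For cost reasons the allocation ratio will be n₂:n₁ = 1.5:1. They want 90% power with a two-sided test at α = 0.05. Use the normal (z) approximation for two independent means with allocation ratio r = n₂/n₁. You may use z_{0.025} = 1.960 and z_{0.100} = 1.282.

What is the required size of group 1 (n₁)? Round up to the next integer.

n₁ = 550

n₁ = (z_{α/2} + z_β)² · (σ₁² + σ₂²/r) / δ²
   = (1.960 + 1.282)² · (14² + 11²/1.5) / 2.3²
   = 10.5106 · (196 + 80.6667) / 5.29
   = 10.5106 · 276.6667 / 5.29
   = 549.70
Round up → n₁ = 550; n₂ = r·n₁ = 1.5 × 550 = 825.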